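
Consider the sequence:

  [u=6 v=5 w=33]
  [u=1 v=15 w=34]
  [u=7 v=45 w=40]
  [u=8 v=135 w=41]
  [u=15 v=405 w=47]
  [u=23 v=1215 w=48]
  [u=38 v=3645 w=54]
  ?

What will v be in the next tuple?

V: ×3 each step; 5, 15, 45, 135, 405, 1215, 3645 → 10935.

10935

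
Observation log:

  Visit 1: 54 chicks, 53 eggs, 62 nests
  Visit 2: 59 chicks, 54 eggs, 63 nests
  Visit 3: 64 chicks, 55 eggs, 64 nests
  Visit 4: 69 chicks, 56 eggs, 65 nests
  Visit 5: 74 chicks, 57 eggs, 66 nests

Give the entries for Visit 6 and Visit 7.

79 chicks, 58 eggs, 67 nests; 84 chicks, 59 eggs, 68 nests

Chicks — +5 each step: 54, 59, 64, 69, 74 → 79 → 84.
Eggs: +1 each step, so 53, 54, 55, 56, 57 → 58 → 59.
Nests: +1 each step; 62, 63, 64, 65, 66 → 67 → 68.
Putting the parts together: 79 chicks, 58 eggs, 67 nests and then 84 chicks, 59 eggs, 68 nests.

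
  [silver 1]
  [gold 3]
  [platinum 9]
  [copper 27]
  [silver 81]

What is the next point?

[gold 243]

Metal — repeats silver → gold → platinum → copper: silver, gold, platinum, copper, silver → gold.
Second part goes 1, 3, 9, 27, 81 → 243 (×3 each step).
So the next point is [gold 243].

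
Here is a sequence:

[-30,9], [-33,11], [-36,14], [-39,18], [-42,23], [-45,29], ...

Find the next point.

[-48,36]

First slot: -30, -33, -36, -39, -42, -45 → -48 (−3 each step).
Second slot goes 9, 11, 14, 18, 23, 29 → 36 (differences are 2, 3, 4, … (increasing by 1 each time)).
Putting it together: [-48,36].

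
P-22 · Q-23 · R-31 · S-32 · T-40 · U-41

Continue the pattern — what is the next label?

V-49

For the letter, letters move forward 1 place in the alphabet: P, Q, R, S, T, U → V.
Second component: alternating steps +1, +8, +1, +8, …, so 22, 23, 31, 32, 40, 41 → 49.
Combining the parts gives V-49.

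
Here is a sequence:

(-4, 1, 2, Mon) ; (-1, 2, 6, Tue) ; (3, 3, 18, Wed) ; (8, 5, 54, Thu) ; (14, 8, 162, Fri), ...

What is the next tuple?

(21, 13, 486, Sat)

First value: -4, -1, 3, 8, 14 → 21 (differences are 3, 4, 5, … (increasing by 1 each time)).
Second value: each term is the sum of the two before it, so 1, 2, 3, 5, 8 → 13.
Third value: 2, 6, 18, 54, 162 → 486 (×3 each step).
Day: Mon, Tue, Wed, Thu, Fri → Sat (runs through the weekdays Mon→Sun).
So the next tuple is (21, 13, 486, Sat).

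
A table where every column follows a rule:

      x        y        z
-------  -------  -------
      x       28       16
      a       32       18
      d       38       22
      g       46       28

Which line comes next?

Column x goes x, a, d, g → j (letters move forward 3 places in the alphabet, wrapping Z→A).
Column y: differences are 4, 6, 8, … (increasing by 2 each time); 28, 32, 38, 46 → 56.
Column z goes 16, 18, 22, 28 → 36 (differences are 2, 4, 6, … (increasing by 2 each time)).
So the next line is j  56  36.

j  56  36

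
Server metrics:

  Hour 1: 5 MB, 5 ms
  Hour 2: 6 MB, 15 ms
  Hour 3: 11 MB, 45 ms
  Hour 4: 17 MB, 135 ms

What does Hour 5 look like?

MB: 5, 6, 11, 17 → 28 (each term is the sum of the two before it).
For the ms, ×3 each step: 5, 15, 45, 135 → 405.
Putting it together: 28 MB, 405 ms.

28 MB, 405 ms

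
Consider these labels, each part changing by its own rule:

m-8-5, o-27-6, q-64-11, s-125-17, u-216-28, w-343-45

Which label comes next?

y-512-73

Letter: letters move forward 2 places in the alphabet, so m, o, q, s, u, w → y.
Second component goes 8, 27, 64, 125, 216, 343 → 512 (perfect cubes: 2³, 3³, 4³, …).
Third component: each term is the sum of the two before it; 5, 6, 11, 17, 28, 45 → 73.
Combining the parts gives y-512-73.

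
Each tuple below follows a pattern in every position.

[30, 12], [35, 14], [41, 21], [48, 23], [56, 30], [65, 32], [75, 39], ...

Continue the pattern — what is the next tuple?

First slot goes 30, 35, 41, 48, 56, 65, 75 → 86 (differences are 5, 6, 7, … (increasing by 1 each time)).
Second slot goes 12, 14, 21, 23, 30, 32, 39 → 41 (alternating steps +2, +7, +2, +7, …).
Putting it together: [86, 41].

[86, 41]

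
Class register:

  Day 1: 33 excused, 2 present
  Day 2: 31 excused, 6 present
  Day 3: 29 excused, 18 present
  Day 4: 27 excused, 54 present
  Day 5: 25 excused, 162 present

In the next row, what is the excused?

23

Excused: 33, 31, 29, 27, 25 → 23 (−2 each step).
For the present, ×3 each step: 2, 6, 18, 54, 162 → 486.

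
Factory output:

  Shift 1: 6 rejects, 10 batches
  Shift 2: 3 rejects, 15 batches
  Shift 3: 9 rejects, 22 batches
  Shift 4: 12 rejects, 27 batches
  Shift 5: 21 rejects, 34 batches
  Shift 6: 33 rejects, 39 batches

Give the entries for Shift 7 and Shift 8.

54 rejects, 46 batches; 87 rejects, 51 batches

Rejects: 6, 3, 9, 12, 21, 33 → 54 → 87 (each term is the sum of the two before it).
For the batches, alternating steps +5, +7, +5, +7, …: 10, 15, 22, 27, 34, 39 → 46 → 51.
Putting the parts together: 54 rejects, 46 batches and then 87 rejects, 51 batches.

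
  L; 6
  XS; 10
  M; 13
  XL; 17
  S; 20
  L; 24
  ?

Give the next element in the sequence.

XS; 27

Size: repeats L → XS → M → XL → S; L, XS, M, XL, S, L → XS.
Second component: alternating steps +4, +3, +4, +3, …; 6, 10, 13, 17, 20, 24 → 27.
So the next element is XS; 27.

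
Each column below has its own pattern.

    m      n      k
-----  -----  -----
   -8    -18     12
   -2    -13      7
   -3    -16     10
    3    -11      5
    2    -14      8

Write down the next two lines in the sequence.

8  -9  3; 7  -12  6

For the column m, alternating steps +6, −1, +6, −1, …: -8, -2, -3, 3, 2 → 8 → 7.
Column n: alternating steps +5, −3, +5, −3, …; -18, -13, -16, -11, -14 → -9 → -12.
Column k goes 12, 7, 10, 5, 8 → 3 → 6 (together with the column n always sums to -6).
Putting the parts together: 8  -9  3 and then 7  -12  6.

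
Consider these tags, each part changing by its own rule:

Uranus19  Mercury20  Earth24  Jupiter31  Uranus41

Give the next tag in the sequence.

Planet: repeats Uranus → Mercury → Earth → Jupiter; Uranus, Mercury, Earth, Jupiter, Uranus → Mercury.
Second component: 19, 20, 24, 31, 41 → 54 (differences are 1, 4, 7, … (increasing by 3 each time)).
So the next tag is Mercury54.

Mercury54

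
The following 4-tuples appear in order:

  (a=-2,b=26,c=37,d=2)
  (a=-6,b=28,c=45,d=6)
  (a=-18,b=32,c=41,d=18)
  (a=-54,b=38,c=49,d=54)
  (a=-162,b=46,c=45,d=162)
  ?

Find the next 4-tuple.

(a=-486,b=56,c=53,d=486)

A — ×3 each step: -2, -6, -18, -54, -162 → -486.
B goes 26, 28, 32, 38, 46 → 56 (differences are 2, 4, 6, … (increasing by 2 each time)).
C: 37, 45, 41, 49, 45 → 53 (alternating steps +8, −4, +8, −4, …).
D goes 2, 6, 18, 54, 162 → 486 (×3 each step).
So the next 4-tuple is (a=-486,b=56,c=53,d=486).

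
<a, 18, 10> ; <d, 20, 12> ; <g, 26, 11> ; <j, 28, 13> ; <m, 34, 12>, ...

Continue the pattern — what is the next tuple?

Letter goes a, d, g, j, m → p (letters move forward 3 places in the alphabet).
Second entry goes 18, 20, 26, 28, 34 → 36 (alternating steps +2, +6, +2, +6, …).
Third entry — alternating steps +2, −1, +2, −1, …: 10, 12, 11, 13, 12 → 14.
Putting it together: <p, 36, 14>.

<p, 36, 14>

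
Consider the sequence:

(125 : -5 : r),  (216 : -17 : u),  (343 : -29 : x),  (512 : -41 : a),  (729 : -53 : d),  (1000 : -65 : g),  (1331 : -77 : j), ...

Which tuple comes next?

First coordinate: perfect cubes: 5³, 6³, 7³, …, so 125, 216, 343, 512, 729, 1000, 1331 → 1728.
Second coordinate: -5, -17, -29, -41, -53, -65, -77 → -89 (−12 each step).
Letter: letters move forward 3 places in the alphabet, wrapping Z→A, so r, u, x, a, d, g, j → m.
Putting it together: (1728 : -89 : m).

(1728 : -89 : m)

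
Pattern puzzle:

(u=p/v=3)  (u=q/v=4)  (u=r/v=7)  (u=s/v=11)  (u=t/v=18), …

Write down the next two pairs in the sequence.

For the u, letters move forward 1 place in the alphabet: p, q, r, s, t → u → v.
V — each term is the sum of the two before it: 3, 4, 7, 11, 18 → 29 → 47.
So the next two pairs are (u=u/v=29) and (u=v/v=47).

(u=u/v=29), (u=v/v=47)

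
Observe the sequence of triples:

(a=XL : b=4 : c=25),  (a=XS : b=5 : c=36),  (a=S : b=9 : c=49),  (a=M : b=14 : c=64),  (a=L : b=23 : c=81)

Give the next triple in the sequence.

(a=XL : b=37 : c=100)

A: XL, XS, S, M, L → XL (runs through clothing sizes XS→XL).
B: 4, 5, 9, 14, 23 → 37 (each term is the sum of the two before it).
C: perfect squares: 5², 6², 7², …, so 25, 36, 49, 64, 81 → 100.
So the next triple is (a=XL : b=37 : c=100).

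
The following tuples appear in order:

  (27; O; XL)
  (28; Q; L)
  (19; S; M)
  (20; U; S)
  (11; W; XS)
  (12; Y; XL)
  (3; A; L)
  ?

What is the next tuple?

(4; C; M)

First entry: 27, 28, 19, 20, 11, 12, 3 → 4 (alternating steps +1, −9, +1, −9, …).
Letter: letters move forward 2 places in the alphabet, wrapping Z→A, so O, Q, S, U, W, Y, A → C.
For the size, repeats XL → L → M → S → XS: XL, L, M, S, XS, XL, L → M.
So the next tuple is (4; C; M).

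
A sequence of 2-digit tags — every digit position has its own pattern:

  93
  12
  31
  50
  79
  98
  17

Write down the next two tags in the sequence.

36 then 55

First digit: +2 each step, mod 10; 9, 1, 3, 5, 7, 9, 1 → 3 → 5.
Second digit — −1 each step, mod 10: 3, 2, 1, 0, 9, 8, 7 → 6 → 5.
So the next two tags are 36 and 55.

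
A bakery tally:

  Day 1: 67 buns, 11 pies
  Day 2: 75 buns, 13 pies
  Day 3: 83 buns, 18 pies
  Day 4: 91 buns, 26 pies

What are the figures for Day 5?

99 buns, 37 pies

Buns goes 67, 75, 83, 91 → 99 (+8 each step).
Pies: differences are 2, 5, 8, … (increasing by 3 each time), so 11, 13, 18, 26 → 37.
Putting it together: 99 buns, 37 pies.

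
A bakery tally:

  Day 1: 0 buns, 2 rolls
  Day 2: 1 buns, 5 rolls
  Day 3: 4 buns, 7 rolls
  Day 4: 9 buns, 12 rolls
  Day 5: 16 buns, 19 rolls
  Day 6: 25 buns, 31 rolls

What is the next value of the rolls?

Rolls goes 2, 5, 7, 12, 19, 31 → 50 (each term is the sum of the two before it).

50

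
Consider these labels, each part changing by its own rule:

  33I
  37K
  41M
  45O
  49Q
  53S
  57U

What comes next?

First component — +4 each step: 33, 37, 41, 45, 49, 53, 57 → 61.
Letter: letters move forward 2 places in the alphabet, so I, K, M, O, Q, S, U → W.
Combining the parts gives 61W.

61W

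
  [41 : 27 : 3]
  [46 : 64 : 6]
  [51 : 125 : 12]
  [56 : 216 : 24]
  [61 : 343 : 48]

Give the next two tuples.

[66 : 512 : 96], [71 : 729 : 192]

First slot: +5 each step, so 41, 46, 51, 56, 61 → 66 → 71.
Second slot: perfect cubes: 3³, 4³, 5³, …; 27, 64, 125, 216, 343 → 512 → 729.
Third slot: ×2 each step, so 3, 6, 12, 24, 48 → 96 → 192.
So the next two tuples are [66 : 512 : 96] and [71 : 729 : 192].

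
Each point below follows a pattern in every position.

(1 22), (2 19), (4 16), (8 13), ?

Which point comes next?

(16 10)

First coordinate: ×2 each step; 1, 2, 4, 8 → 16.
For the second coordinate, −3 each step: 22, 19, 16, 13 → 10.
Putting it together: (16 10).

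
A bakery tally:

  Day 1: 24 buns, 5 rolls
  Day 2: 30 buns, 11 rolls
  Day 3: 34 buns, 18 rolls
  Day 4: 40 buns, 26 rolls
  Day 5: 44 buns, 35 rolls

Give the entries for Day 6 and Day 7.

Buns: alternating steps +6, +4, +6, +4, …, so 24, 30, 34, 40, 44 → 50 → 54.
Rolls: 5, 11, 18, 26, 35 → 45 → 56 (differences are 6, 7, 8, … (increasing by 1 each time)).
Putting the parts together: 50 buns, 45 rolls and then 54 buns, 56 rolls.

50 buns, 45 rolls; 54 buns, 56 rolls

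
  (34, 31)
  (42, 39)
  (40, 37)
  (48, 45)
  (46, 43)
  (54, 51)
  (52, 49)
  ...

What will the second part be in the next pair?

57

First part: alternating steps +8, −2, +8, −2, …, so 34, 42, 40, 48, 46, 54, 52 → 60.
Second part: always 3 less than the first part, so 31, 39, 37, 45, 43, 51, 49 → 57.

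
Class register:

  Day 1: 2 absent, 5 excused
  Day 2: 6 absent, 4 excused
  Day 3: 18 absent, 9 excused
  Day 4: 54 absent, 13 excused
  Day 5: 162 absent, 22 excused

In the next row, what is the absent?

Absent — ×3 each step: 2, 6, 18, 54, 162 → 486.

486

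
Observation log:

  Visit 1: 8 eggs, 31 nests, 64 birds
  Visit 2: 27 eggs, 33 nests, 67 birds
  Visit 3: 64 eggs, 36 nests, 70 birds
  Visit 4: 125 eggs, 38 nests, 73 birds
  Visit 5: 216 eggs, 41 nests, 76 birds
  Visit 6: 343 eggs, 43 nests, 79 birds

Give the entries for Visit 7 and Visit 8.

Eggs goes 8, 27, 64, 125, 216, 343 → 512 → 729 (perfect cubes: 2³, 3³, 4³, …).
Nests: alternating steps +2, +3, +2, +3, …, so 31, 33, 36, 38, 41, 43 → 46 → 48.
Birds: +3 each step; 64, 67, 70, 73, 76, 79 → 82 → 85.
Putting the parts together: 512 eggs, 46 nests, 82 birds and then 729 eggs, 48 nests, 85 birds.

512 eggs, 46 nests, 82 birds; 729 eggs, 48 nests, 85 birds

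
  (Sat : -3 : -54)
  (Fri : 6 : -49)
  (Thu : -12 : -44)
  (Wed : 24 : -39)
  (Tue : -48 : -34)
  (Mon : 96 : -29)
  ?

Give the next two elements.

(Sun : -192 : -24), (Sat : 384 : -19)

Day: runs backward through the weekdays Mon→Sun; Sat, Fri, Thu, Wed, Tue, Mon → Sun → Sat.
Second value: ×(-2) each step, so -3, 6, -12, 24, -48, 96 → -192 → 384.
Third value: +5 each step; -54, -49, -44, -39, -34, -29 → -24 → -19.
Putting the parts together: (Sun : -192 : -24) and then (Sat : 384 : -19).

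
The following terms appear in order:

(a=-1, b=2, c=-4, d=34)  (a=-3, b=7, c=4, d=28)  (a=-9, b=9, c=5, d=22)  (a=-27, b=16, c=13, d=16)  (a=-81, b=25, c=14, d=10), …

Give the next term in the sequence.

A: ×3 each step; -1, -3, -9, -27, -81 → -243.
For the b, each term is the sum of the two before it: 2, 7, 9, 16, 25 → 41.
For the c, alternating steps +8, +1, +8, +1, …: -4, 4, 5, 13, 14 → 22.
D goes 34, 28, 22, 16, 10 → 4 (−6 each step).
Combining the parts gives (a=-243, b=41, c=22, d=4).

(a=-243, b=41, c=22, d=4)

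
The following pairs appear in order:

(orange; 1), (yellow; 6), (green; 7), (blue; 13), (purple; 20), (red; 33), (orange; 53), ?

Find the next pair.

Colour: orange, yellow, green, blue, purple, red, orange → yellow (repeats orange → yellow → green → blue → purple → red).
Second entry: 1, 6, 7, 13, 20, 33, 53 → 86 (each term is the sum of the two before it).
Combining the parts gives (yellow; 86).

(yellow; 86)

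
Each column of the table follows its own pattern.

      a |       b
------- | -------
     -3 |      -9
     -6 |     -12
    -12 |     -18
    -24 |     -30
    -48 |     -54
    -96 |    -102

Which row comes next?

Column a: -3, -6, -12, -24, -48, -96 → -192 (×2 each step).
Column b: always 6 less than the column a; -9, -12, -18, -30, -54, -102 → -198.
So the next row is -192  -198.

-192  -198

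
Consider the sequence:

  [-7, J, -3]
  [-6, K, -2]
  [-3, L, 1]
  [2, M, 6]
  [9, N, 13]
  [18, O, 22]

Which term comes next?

[29, P, 33]

First slot goes -7, -6, -3, 2, 9, 18 → 29 (differences are 1, 3, 5, … (increasing by 2 each time)).
For the letter, letters move forward 1 place in the alphabet: J, K, L, M, N, O → P.
For the third slot, always 4 more than the first slot: -3, -2, 1, 6, 13, 22 → 33.
Combining the parts gives [29, P, 33].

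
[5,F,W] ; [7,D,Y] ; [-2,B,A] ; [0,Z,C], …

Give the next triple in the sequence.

[-9,X,E]

First component: 5, 7, -2, 0 → -9 (alternating steps +2, −9, +2, −9, …).
First letter: letters move back 2 places in the alphabet, wrapping A→Z; F, D, B, Z → X.
Second letter: W, Y, A, C → E (letters move forward 2 places in the alphabet, wrapping Z→A).
Putting it together: [-9,X,E].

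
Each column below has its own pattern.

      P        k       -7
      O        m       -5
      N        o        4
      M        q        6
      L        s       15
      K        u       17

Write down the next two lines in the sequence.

J  w  26; I  y  28

For the first letter, letters move back 1 place in the alphabet: P, O, N, M, L, K → J → I.
For the second letter, letters move forward 2 places in the alphabet: k, m, o, q, s, u → w → y.
Third component goes -7, -5, 4, 6, 15, 17 → 26 → 28 (alternating steps +2, +9, +2, +9, …).
So the next two lines are J  w  26 and I  y  28.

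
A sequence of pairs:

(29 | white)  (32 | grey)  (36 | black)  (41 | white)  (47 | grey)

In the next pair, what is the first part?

First part: differences are 3, 4, 5, … (increasing by 1 each time), so 29, 32, 36, 41, 47 → 54.

54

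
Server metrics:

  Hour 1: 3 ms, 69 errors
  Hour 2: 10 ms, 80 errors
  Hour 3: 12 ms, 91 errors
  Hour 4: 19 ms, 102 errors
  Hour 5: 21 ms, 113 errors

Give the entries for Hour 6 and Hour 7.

Ms goes 3, 10, 12, 19, 21 → 28 → 30 (alternating steps +7, +2, +7, +2, …).
Errors: +11 each step; 69, 80, 91, 102, 113 → 124 → 135.
Putting the parts together: 28 ms, 124 errors and then 30 ms, 135 errors.

28 ms, 124 errors; 30 ms, 135 errors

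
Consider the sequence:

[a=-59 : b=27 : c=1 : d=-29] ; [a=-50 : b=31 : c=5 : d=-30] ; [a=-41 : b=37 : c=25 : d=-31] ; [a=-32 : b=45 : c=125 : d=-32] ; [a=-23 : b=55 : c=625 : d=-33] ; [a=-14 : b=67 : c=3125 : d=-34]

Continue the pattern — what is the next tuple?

[a=-5 : b=81 : c=15625 : d=-35]

A: +9 each step; -59, -50, -41, -32, -23, -14 → -5.
B — differences are 4, 6, 8, … (increasing by 2 each time): 27, 31, 37, 45, 55, 67 → 81.
For the c, ×5 each step: 1, 5, 25, 125, 625, 3125 → 15625.
D: −1 each step, so -29, -30, -31, -32, -33, -34 → -35.
Combining the parts gives [a=-5 : b=81 : c=15625 : d=-35].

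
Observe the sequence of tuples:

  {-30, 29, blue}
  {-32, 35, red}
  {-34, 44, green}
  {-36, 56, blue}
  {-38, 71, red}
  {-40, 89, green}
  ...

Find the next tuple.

{-42, 110, blue}

For the first component, −2 each step: -30, -32, -34, -36, -38, -40 → -42.
Second component: 29, 35, 44, 56, 71, 89 → 110 (differences are 6, 9, 12, … (increasing by 3 each time)).
Colour: repeats blue → red → green; blue, red, green, blue, red, green → blue.
Combining the parts gives {-42, 110, blue}.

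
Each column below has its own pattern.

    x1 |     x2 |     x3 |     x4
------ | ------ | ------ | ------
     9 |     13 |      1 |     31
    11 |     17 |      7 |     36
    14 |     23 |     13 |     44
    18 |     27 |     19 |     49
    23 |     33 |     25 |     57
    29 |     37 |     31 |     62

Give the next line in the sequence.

Column x1: differences are 2, 3, 4, … (increasing by 1 each time); 9, 11, 14, 18, 23, 29 → 36.
Column x2: alternating steps +4, +6, +4, +6, …, so 13, 17, 23, 27, 33, 37 → 43.
Column x3 goes 1, 7, 13, 19, 25, 31 → 37 (+6 each step).
Column x4: 31, 36, 44, 49, 57, 62 → 70 (alternating steps +5, +8, +5, +8, …).
Putting it together: 36  43  37  70.

36  43  37  70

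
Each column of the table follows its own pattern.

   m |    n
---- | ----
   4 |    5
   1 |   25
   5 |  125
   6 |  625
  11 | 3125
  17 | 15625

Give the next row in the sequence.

Column m: each term is the sum of the two before it; 4, 1, 5, 6, 11, 17 → 28.
Column n goes 5, 25, 125, 625, 3125, 15625 → 78125 (×5 each step).
Putting it together: 28  78125.

28  78125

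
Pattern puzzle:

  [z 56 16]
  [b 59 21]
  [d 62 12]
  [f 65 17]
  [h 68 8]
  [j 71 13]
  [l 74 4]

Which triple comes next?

Letter: z, b, d, f, h, j, l → n (letters move forward 2 places in the alphabet, wrapping Z→A).
Second value — +3 each step: 56, 59, 62, 65, 68, 71, 74 → 77.
Third value: alternating steps +5, −9, +5, −9, …, so 16, 21, 12, 17, 8, 13, 4 → 9.
So the next triple is [n 77 9].

[n 77 9]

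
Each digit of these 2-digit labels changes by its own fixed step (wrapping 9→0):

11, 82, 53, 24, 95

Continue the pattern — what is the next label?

First digit: 1, 8, 5, 2, 9 → 6 (−3 each step, mod 10).
Second digit goes 1, 2, 3, 4, 5 → 6 (+1 each step, mod 10).
So the next label is 66.

66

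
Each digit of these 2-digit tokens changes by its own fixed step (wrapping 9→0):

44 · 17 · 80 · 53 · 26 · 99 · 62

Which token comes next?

35

For the first digit, −3 each step, mod 10: 4, 1, 8, 5, 2, 9, 6 → 3.
Second digit goes 4, 7, 0, 3, 6, 9, 2 → 5 (+3 each step, mod 10).
Combining the parts gives 35.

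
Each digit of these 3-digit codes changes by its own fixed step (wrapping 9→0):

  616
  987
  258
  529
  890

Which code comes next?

161

For the first digit, +3 each step, mod 10: 6, 9, 2, 5, 8 → 1.
Second digit goes 1, 8, 5, 2, 9 → 6 (−3 each step, mod 10).
Third digit — +1 each step, mod 10: 6, 7, 8, 9, 0 → 1.
So the next code is 161.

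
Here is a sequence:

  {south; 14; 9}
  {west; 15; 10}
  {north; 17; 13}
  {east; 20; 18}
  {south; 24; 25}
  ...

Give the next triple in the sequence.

Direction: south, west, north, east, south → west (repeats south → west → north → east).
For the second slot, differences are 1, 2, 3, … (increasing by 1 each time): 14, 15, 17, 20, 24 → 29.
Third slot: differences are 1, 3, 5, … (increasing by 2 each time), so 9, 10, 13, 18, 25 → 34.
Combining the parts gives {west; 29; 34}.

{west; 29; 34}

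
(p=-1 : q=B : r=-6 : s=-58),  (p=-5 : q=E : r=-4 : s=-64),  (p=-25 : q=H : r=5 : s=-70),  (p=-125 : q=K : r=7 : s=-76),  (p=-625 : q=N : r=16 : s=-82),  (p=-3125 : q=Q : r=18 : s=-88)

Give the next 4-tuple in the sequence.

(p=-15625 : q=T : r=27 : s=-94)

P: ×5 each step; -1, -5, -25, -125, -625, -3125 → -15625.
Q: letters move forward 3 places in the alphabet; B, E, H, K, N, Q → T.
R — alternating steps +2, +9, +2, +9, …: -6, -4, 5, 7, 16, 18 → 27.
For the s, −6 each step: -58, -64, -70, -76, -82, -88 → -94.
Combining the parts gives (p=-15625 : q=T : r=27 : s=-94).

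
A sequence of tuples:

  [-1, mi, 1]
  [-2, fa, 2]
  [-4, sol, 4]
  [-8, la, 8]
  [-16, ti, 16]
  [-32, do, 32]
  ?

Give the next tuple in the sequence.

First value: -1, -2, -4, -8, -16, -32 → -64 (×2 each step).
Note: runs through the solfège scale do→ti, so mi, fa, sol, la, ti, do → re.
Third value: ×2 each step, so 1, 2, 4, 8, 16, 32 → 64.
Putting it together: [-64, re, 64].

[-64, re, 64]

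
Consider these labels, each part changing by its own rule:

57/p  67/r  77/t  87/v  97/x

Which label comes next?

First component: +10 each step, so 57, 67, 77, 87, 97 → 107.
For the letter, letters move forward 2 places in the alphabet: p, r, t, v, x → z.
Combining the parts gives 107/z.

107/z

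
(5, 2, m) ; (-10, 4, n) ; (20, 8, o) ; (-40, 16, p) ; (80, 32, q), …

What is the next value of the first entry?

-160

First entry — ×(-2) each step: 5, -10, 20, -40, 80 → -160.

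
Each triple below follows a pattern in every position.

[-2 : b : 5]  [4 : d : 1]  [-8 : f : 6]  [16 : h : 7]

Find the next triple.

[-32 : j : 13]

First entry — ×(-2) each step: -2, 4, -8, 16 → -32.
Letter — letters move forward 2 places in the alphabet: b, d, f, h → j.
Third entry — each term is the sum of the two before it: 5, 1, 6, 7 → 13.
Putting it together: [-32 : j : 13].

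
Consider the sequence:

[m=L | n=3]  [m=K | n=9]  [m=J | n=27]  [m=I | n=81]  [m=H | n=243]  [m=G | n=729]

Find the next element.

M goes L, K, J, I, H, G → F (letters move back 1 place in the alphabet).
N goes 3, 9, 27, 81, 243, 729 → 2187 (×3 each step).
Putting it together: [m=F | n=2187].

[m=F | n=2187]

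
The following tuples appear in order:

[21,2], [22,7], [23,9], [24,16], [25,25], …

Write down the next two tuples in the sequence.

First entry: 21, 22, 23, 24, 25 → 26 → 27 (+1 each step).
For the second entry, each term is the sum of the two before it: 2, 7, 9, 16, 25 → 41 → 66.
So the next two tuples are [26,41] and [27,66].

[26,41], [27,66]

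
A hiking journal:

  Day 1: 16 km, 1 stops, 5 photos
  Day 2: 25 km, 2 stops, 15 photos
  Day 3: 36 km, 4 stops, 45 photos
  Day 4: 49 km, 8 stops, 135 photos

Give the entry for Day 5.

Km: perfect squares: 4², 5², 6², …, so 16, 25, 36, 49 → 64.
Stops goes 1, 2, 4, 8 → 16 (×2 each step).
Photos: 5, 15, 45, 135 → 405 (×3 each step).
Combining the parts gives 64 km, 16 stops, 405 photos.

64 km, 16 stops, 405 photos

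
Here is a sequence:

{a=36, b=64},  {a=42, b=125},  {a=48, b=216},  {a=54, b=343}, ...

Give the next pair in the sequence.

A goes 36, 42, 48, 54 → 60 (+6 each step).
B: perfect cubes: 4³, 5³, 6³, …; 64, 125, 216, 343 → 512.
So the next pair is {a=60, b=512}.

{a=60, b=512}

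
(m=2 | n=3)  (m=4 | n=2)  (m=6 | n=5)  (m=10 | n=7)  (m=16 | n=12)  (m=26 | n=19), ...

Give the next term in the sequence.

(m=42 | n=31)

M: 2, 4, 6, 10, 16, 26 → 42 (each term is the sum of the two before it).
N: 3, 2, 5, 7, 12, 19 → 31 (each term is the sum of the two before it).
So the next term is (m=42 | n=31).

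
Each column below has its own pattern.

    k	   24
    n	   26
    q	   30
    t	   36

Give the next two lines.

w  44; z  54

Letter — letters move forward 3 places in the alphabet: k, n, q, t → w → z.
Second component — differences are 2, 4, 6, … (increasing by 2 each time): 24, 26, 30, 36 → 44 → 54.
So the next two lines are w  44 and z  54.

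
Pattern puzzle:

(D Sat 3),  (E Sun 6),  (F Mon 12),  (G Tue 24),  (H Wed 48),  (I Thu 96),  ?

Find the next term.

(J Fri 192)

Letter: letters move forward 1 place in the alphabet, so D, E, F, G, H, I → J.
Day goes Sat, Sun, Mon, Tue, Wed, Thu → Fri (runs through the weekdays Mon→Sun).
Third slot — ×2 each step: 3, 6, 12, 24, 48, 96 → 192.
Putting it together: (J Fri 192).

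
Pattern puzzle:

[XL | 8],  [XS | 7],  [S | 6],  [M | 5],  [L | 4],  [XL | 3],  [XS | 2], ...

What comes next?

[S | 1]

Size goes XL, XS, S, M, L, XL, XS → S (repeats XL → XS → S → M → L).
Second value goes 8, 7, 6, 5, 4, 3, 2 → 1 (−1 each step).
Combining the parts gives [S | 1].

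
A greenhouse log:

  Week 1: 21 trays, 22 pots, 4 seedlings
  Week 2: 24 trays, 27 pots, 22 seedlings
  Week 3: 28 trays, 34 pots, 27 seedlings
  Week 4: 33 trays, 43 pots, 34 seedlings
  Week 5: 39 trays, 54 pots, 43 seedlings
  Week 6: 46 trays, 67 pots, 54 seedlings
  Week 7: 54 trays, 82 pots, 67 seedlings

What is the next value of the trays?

63

Trays: differences are 3, 4, 5, … (increasing by 1 each time); 21, 24, 28, 33, 39, 46, 54 → 63.
Pots: differences are 5, 7, 9, … (increasing by 2 each time); 22, 27, 34, 43, 54, 67, 82 → 99.
Seedlings: 4, 22, 27, 34, 43, 54, 67 → 82 (always the previous value of the pots).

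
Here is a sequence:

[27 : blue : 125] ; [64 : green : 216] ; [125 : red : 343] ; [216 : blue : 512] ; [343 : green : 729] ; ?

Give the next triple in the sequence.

First entry goes 27, 64, 125, 216, 343 → 512 (perfect cubes: 3³, 4³, 5³, …).
Colour — repeats blue → green → red: blue, green, red, blue, green → red.
For the third entry, perfect cubes: 5³, 6³, 7³, …: 125, 216, 343, 512, 729 → 1000.
Combining the parts gives [512 : red : 1000].

[512 : red : 1000]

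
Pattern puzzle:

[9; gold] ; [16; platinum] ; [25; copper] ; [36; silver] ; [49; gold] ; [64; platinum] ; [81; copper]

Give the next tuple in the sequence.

First component: perfect squares: 3², 4², 5², …, so 9, 16, 25, 36, 49, 64, 81 → 100.
Metal: repeats gold → platinum → copper → silver, so gold, platinum, copper, silver, gold, platinum, copper → silver.
Combining the parts gives [100; silver].

[100; silver]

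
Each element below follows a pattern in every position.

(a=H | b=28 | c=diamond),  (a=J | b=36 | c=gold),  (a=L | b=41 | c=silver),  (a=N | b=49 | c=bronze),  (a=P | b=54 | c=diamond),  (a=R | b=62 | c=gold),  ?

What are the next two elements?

A — letters move forward 2 places in the alphabet: H, J, L, N, P, R → T → V.
For the b, alternating steps +8, +5, +8, +5, …: 28, 36, 41, 49, 54, 62 → 67 → 75.
C: repeats diamond → gold → silver → bronze, so diamond, gold, silver, bronze, diamond, gold → silver → bronze.
Putting the parts together: (a=T | b=67 | c=silver) and then (a=V | b=75 | c=bronze).

(a=T | b=67 | c=silver), (a=V | b=75 | c=bronze)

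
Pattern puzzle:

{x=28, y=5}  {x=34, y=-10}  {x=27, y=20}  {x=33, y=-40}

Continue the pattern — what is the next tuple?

For the x, alternating steps +6, −7, +6, −7, …: 28, 34, 27, 33 → 26.
Y: 5, -10, 20, -40 → 80 (×(-2) each step).
Combining the parts gives {x=26, y=80}.

{x=26, y=80}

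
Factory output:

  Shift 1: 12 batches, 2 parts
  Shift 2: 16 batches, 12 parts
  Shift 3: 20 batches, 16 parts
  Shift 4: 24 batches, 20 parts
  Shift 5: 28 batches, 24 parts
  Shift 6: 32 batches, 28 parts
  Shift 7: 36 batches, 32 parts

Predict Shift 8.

40 batches, 36 parts

Batches: +4 each step, so 12, 16, 20, 24, 28, 32, 36 → 40.
Parts — always the previous value of the batches: 2, 12, 16, 20, 24, 28, 32 → 36.
Putting it together: 40 batches, 36 parts.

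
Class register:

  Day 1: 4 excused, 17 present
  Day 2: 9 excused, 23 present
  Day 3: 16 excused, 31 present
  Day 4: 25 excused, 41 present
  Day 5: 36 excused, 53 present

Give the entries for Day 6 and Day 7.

Excused: differences are 5, 7, 9, … (increasing by 2 each time); 4, 9, 16, 25, 36 → 49 → 64.
Present goes 17, 23, 31, 41, 53 → 67 → 83 (differences are 6, 8, 10, … (increasing by 2 each time)).
So the next two lines are 49 excused, 67 present and 64 excused, 83 present.

49 excused, 67 present; 64 excused, 83 present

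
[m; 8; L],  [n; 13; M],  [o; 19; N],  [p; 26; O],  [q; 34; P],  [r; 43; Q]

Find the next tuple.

[s; 53; R]

First letter — letters move forward 1 place in the alphabet: m, n, o, p, q, r → s.
Second slot: 8, 13, 19, 26, 34, 43 → 53 (differences are 5, 6, 7, … (increasing by 1 each time)).
Second letter: letters move forward 1 place in the alphabet; L, M, N, O, P, Q → R.
So the next tuple is [s; 53; R].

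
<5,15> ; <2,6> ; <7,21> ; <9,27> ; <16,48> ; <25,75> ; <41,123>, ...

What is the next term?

First part: each term is the sum of the two before it, so 5, 2, 7, 9, 16, 25, 41 → 66.
Second part: always 3 × the first part; 15, 6, 21, 27, 48, 75, 123 → 198.
Putting it together: <66,198>.

<66,198>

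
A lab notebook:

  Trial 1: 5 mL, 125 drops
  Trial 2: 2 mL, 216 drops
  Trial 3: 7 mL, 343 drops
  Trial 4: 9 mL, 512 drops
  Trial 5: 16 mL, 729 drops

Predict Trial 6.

25 mL, 1000 drops

For the mL, each term is the sum of the two before it: 5, 2, 7, 9, 16 → 25.
Drops — perfect cubes: 5³, 6³, 7³, …: 125, 216, 343, 512, 729 → 1000.
So the next line is 25 mL, 1000 drops.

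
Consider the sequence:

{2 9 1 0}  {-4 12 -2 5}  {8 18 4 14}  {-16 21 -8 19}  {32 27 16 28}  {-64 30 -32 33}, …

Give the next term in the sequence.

First value: ×(-2) each step, so 2, -4, 8, -16, 32, -64 → 128.
Second value goes 9, 12, 18, 21, 27, 30 → 36 (alternating steps +3, +6, +3, +6, …).
Third value: 1, -2, 4, -8, 16, -32 → 64 (×(-2) each step).
Fourth value goes 0, 5, 14, 19, 28, 33 → 42 (alternating steps +5, +9, +5, +9, …).
Putting it together: {128 36 64 42}.

{128 36 64 42}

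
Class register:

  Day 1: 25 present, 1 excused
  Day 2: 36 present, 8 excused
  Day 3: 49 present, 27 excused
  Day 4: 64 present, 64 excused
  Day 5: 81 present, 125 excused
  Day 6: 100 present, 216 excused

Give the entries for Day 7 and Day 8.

121 present, 343 excused; 144 present, 512 excused

Present — perfect squares: 5², 6², 7², …: 25, 36, 49, 64, 81, 100 → 121 → 144.
Excused goes 1, 8, 27, 64, 125, 216 → 343 → 512 (perfect cubes: 1³, 2³, 3³, …).
So the next two rows are 121 present, 343 excused and 144 present, 512 excused.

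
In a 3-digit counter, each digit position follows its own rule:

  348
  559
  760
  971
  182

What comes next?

393

First digit goes 3, 5, 7, 9, 1 → 3 (+2 each step, mod 10).
Second digit: 4, 5, 6, 7, 8 → 9 (+1 each step, mod 10).
Third digit — +1 each step, mod 10: 8, 9, 0, 1, 2 → 3.
Combining the parts gives 393.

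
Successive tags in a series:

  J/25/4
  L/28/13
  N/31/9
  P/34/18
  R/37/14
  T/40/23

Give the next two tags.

V/43/19 then X/46/28

Letter goes J, L, N, P, R, T → V → X (letters move forward 2 places in the alphabet).
Second component: 25, 28, 31, 34, 37, 40 → 43 → 46 (+3 each step).
Third component: alternating steps +9, −4, +9, −4, …; 4, 13, 9, 18, 14, 23 → 19 → 28.
So the next two tags are V/43/19 and X/46/28.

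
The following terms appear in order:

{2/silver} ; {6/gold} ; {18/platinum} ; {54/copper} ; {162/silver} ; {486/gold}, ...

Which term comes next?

{1458/platinum}

First slot — ×3 each step: 2, 6, 18, 54, 162, 486 → 1458.
Metal: silver, gold, platinum, copper, silver, gold → platinum (repeats silver → gold → platinum → copper).
So the next term is {1458/platinum}.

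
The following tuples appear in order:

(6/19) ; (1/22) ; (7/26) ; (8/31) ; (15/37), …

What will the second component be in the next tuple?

44

Second component — differences are 3, 4, 5, … (increasing by 1 each time): 19, 22, 26, 31, 37 → 44.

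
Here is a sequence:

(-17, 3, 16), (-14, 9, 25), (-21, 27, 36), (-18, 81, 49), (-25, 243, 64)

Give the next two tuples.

(-22, 729, 81), (-29, 2187, 100)

First part goes -17, -14, -21, -18, -25 → -22 → -29 (alternating steps +3, −7, +3, −7, …).
Second part goes 3, 9, 27, 81, 243 → 729 → 2187 (×3 each step).
For the third part, perfect squares: 4², 5², 6², …: 16, 25, 36, 49, 64 → 81 → 100.
So the next two tuples are (-22, 729, 81) and (-29, 2187, 100).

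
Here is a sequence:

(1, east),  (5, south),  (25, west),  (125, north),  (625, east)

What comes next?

For the first component, ×5 each step: 1, 5, 25, 125, 625 → 3125.
Direction goes east, south, west, north, east → south (repeats east → south → west → north).
Putting it together: (3125, south).

(3125, south)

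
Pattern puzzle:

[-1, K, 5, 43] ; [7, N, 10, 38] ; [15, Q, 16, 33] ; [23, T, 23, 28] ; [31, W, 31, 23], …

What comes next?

First component — +8 each step: -1, 7, 15, 23, 31 → 39.
Letter goes K, N, Q, T, W → Z (letters move forward 3 places in the alphabet).
For the third component, differences are 5, 6, 7, … (increasing by 1 each time): 5, 10, 16, 23, 31 → 40.
Fourth component: 43, 38, 33, 28, 23 → 18 (−5 each step).
Combining the parts gives [39, Z, 40, 18].

[39, Z, 40, 18]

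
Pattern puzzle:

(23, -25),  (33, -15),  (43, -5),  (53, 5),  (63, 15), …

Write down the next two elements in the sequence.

(73, 25), (83, 35)

First slot: +10 each step; 23, 33, 43, 53, 63 → 73 → 83.
Second slot goes -25, -15, -5, 5, 15 → 25 → 35 (+10 each step).
So the next two elements are (73, 25) and (83, 35).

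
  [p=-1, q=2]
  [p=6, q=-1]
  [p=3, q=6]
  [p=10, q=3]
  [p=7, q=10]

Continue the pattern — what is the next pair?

[p=14, q=7]

P goes -1, 6, 3, 10, 7 → 14 (alternating steps +7, −3, +7, −3, …).
For the q, always the previous value of the p: 2, -1, 6, 3, 10 → 7.
Putting it together: [p=14, q=7].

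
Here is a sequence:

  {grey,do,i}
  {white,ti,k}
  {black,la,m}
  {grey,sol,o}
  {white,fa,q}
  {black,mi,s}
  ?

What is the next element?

{grey,re,u}

Shade: repeats grey → white → black; grey, white, black, grey, white, black → grey.
Note: runs backward through the solfège scale do→ti, so do, ti, la, sol, fa, mi → re.
Letter: i, k, m, o, q, s → u (letters move forward 2 places in the alphabet).
Putting it together: {grey,re,u}.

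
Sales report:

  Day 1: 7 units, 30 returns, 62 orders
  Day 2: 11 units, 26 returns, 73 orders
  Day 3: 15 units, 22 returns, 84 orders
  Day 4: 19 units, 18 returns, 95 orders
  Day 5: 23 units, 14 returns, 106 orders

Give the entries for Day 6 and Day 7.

Units — +4 each step: 7, 11, 15, 19, 23 → 27 → 31.
Returns: −4 each step, so 30, 26, 22, 18, 14 → 10 → 6.
For the orders, +11 each step: 62, 73, 84, 95, 106 → 117 → 128.
Putting the parts together: 27 units, 10 returns, 117 orders and then 31 units, 6 returns, 128 orders.

27 units, 10 returns, 117 orders; 31 units, 6 returns, 128 orders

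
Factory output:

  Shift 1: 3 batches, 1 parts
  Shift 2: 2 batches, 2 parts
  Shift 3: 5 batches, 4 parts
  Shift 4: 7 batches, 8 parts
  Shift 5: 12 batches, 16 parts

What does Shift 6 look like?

For the batches, each term is the sum of the two before it: 3, 2, 5, 7, 12 → 19.
Parts: ×2 each step, so 1, 2, 4, 8, 16 → 32.
So the next record is 19 batches, 32 parts.

19 batches, 32 parts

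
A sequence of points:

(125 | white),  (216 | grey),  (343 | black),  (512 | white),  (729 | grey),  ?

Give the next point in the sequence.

First coordinate — perfect cubes: 5³, 6³, 7³, …: 125, 216, 343, 512, 729 → 1000.
Shade — repeats white → grey → black: white, grey, black, white, grey → black.
Putting it together: (1000 | black).

(1000 | black)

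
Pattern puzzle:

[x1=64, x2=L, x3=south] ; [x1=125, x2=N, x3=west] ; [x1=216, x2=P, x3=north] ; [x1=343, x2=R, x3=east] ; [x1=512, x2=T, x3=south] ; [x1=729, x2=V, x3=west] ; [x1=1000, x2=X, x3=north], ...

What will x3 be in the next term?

east

For the x3, repeats south → west → north → east: south, west, north, east, south, west, north → east.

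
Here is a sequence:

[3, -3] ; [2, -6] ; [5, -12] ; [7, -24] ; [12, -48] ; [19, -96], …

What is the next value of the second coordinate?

-192

Second coordinate: ×2 each step, so -3, -6, -12, -24, -48, -96 → -192.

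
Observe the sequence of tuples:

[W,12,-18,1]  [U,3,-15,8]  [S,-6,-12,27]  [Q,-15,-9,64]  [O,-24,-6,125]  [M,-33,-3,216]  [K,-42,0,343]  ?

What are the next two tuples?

[I,-51,3,512], [G,-60,6,729]

Letter: letters move back 2 places in the alphabet, so W, U, S, Q, O, M, K → I → G.
Second coordinate: −9 each step, so 12, 3, -6, -15, -24, -33, -42 → -51 → -60.
Third coordinate: +3 each step, so -18, -15, -12, -9, -6, -3, 0 → 3 → 6.
For the fourth coordinate, perfect cubes: 1³, 2³, 3³, …: 1, 8, 27, 64, 125, 216, 343 → 512 → 729.
So the next two tuples are [I,-51,3,512] and [G,-60,6,729].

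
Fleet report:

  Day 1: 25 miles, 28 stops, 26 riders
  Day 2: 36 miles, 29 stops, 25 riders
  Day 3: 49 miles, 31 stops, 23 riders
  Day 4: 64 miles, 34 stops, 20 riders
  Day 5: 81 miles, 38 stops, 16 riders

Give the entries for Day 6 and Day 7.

Miles goes 25, 36, 49, 64, 81 → 100 → 121 (perfect squares: 5², 6², 7², …).
Stops — differences are 1, 2, 3, … (increasing by 1 each time): 28, 29, 31, 34, 38 → 43 → 49.
Riders — together with the stops always sums to 54: 26, 25, 23, 20, 16 → 11 → 5.
So the next two records are 100 miles, 43 stops, 11 riders and 121 miles, 49 stops, 5 riders.

100 miles, 43 stops, 11 riders; 121 miles, 49 stops, 5 riders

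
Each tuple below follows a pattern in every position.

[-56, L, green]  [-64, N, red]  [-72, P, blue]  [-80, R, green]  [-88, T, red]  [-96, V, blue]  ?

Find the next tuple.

[-104, X, green]

First value — −8 each step: -56, -64, -72, -80, -88, -96 → -104.
Letter goes L, N, P, R, T, V → X (letters move forward 2 places in the alphabet).
Colour: repeats green → red → blue, so green, red, blue, green, red, blue → green.
So the next tuple is [-104, X, green].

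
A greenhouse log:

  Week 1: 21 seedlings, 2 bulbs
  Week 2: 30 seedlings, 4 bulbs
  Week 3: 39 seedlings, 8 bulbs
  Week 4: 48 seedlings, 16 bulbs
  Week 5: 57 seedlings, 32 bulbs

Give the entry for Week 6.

66 seedlings, 64 bulbs

Seedlings: 21, 30, 39, 48, 57 → 66 (+9 each step).
Bulbs: 2, 4, 8, 16, 32 → 64 (×2 each step).
Putting it together: 66 seedlings, 64 bulbs.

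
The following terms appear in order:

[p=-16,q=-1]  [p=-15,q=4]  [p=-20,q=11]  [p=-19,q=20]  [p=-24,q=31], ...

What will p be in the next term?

P: alternating steps +1, −5, +1, −5, …, so -16, -15, -20, -19, -24 → -23.

-23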